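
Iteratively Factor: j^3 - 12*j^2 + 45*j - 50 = (j - 5)*(j^2 - 7*j + 10) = (j - 5)*(j - 2)*(j - 5)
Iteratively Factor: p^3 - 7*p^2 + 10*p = (p - 5)*(p^2 - 2*p) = (p - 5)*(p - 2)*(p)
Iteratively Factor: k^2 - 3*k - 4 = (k + 1)*(k - 4)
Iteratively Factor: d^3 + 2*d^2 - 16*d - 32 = (d + 2)*(d^2 - 16) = (d + 2)*(d + 4)*(d - 4)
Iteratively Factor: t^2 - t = (t - 1)*(t)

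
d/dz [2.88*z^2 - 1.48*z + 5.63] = 5.76*z - 1.48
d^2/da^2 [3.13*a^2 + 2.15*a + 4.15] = 6.26000000000000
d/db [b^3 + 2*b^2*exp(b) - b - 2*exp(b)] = 2*b^2*exp(b) + 3*b^2 + 4*b*exp(b) - 2*exp(b) - 1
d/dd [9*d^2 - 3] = 18*d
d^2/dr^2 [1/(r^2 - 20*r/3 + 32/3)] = 6*(-9*r^2 + 60*r + 4*(3*r - 10)^2 - 96)/(3*r^2 - 20*r + 32)^3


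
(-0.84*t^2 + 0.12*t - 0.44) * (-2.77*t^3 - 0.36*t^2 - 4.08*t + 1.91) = 2.3268*t^5 - 0.03*t^4 + 4.6028*t^3 - 1.9356*t^2 + 2.0244*t - 0.8404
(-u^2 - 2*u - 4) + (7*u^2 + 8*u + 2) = 6*u^2 + 6*u - 2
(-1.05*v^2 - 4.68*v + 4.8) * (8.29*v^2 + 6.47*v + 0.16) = -8.7045*v^4 - 45.5907*v^3 + 9.3444*v^2 + 30.3072*v + 0.768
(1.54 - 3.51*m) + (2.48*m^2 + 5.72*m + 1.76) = 2.48*m^2 + 2.21*m + 3.3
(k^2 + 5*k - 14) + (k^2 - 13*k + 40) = 2*k^2 - 8*k + 26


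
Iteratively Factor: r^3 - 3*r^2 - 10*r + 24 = (r - 4)*(r^2 + r - 6) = (r - 4)*(r - 2)*(r + 3)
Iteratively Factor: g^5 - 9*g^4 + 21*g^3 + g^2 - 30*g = (g)*(g^4 - 9*g^3 + 21*g^2 + g - 30) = g*(g - 2)*(g^3 - 7*g^2 + 7*g + 15) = g*(g - 3)*(g - 2)*(g^2 - 4*g - 5) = g*(g - 3)*(g - 2)*(g + 1)*(g - 5)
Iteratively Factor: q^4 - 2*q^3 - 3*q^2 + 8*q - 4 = (q - 1)*(q^3 - q^2 - 4*q + 4) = (q - 1)^2*(q^2 - 4) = (q - 1)^2*(q + 2)*(q - 2)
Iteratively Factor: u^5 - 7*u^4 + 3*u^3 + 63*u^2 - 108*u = (u + 3)*(u^4 - 10*u^3 + 33*u^2 - 36*u) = u*(u + 3)*(u^3 - 10*u^2 + 33*u - 36) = u*(u - 3)*(u + 3)*(u^2 - 7*u + 12) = u*(u - 4)*(u - 3)*(u + 3)*(u - 3)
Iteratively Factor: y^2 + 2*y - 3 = (y + 3)*(y - 1)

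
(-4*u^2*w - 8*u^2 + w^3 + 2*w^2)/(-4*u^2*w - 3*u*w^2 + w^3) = (4*u^2*w + 8*u^2 - w^3 - 2*w^2)/(w*(4*u^2 + 3*u*w - w^2))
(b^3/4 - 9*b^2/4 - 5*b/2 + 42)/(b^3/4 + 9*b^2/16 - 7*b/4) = 4*(b^2 - 13*b + 42)/(b*(4*b - 7))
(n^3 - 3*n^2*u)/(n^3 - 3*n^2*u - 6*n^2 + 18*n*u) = n/(n - 6)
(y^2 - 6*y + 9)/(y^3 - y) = (y^2 - 6*y + 9)/(y^3 - y)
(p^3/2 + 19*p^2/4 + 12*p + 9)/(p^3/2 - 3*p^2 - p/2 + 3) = (p^3 + 19*p^2/2 + 24*p + 18)/(p^3 - 6*p^2 - p + 6)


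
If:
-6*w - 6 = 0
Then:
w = -1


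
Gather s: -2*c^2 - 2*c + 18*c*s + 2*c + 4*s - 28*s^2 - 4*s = -2*c^2 + 18*c*s - 28*s^2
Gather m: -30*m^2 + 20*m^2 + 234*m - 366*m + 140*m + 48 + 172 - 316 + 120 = -10*m^2 + 8*m + 24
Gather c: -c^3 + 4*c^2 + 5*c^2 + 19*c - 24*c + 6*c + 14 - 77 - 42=-c^3 + 9*c^2 + c - 105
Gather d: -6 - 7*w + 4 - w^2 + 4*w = -w^2 - 3*w - 2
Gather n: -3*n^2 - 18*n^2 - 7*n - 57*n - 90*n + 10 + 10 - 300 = -21*n^2 - 154*n - 280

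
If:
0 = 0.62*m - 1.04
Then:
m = 1.68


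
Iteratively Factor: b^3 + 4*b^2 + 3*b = (b + 1)*(b^2 + 3*b) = b*(b + 1)*(b + 3)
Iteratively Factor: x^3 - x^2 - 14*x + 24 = (x + 4)*(x^2 - 5*x + 6) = (x - 3)*(x + 4)*(x - 2)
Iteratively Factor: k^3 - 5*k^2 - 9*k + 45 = (k - 5)*(k^2 - 9) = (k - 5)*(k - 3)*(k + 3)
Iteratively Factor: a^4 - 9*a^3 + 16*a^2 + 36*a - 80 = (a - 5)*(a^3 - 4*a^2 - 4*a + 16) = (a - 5)*(a + 2)*(a^2 - 6*a + 8) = (a - 5)*(a - 2)*(a + 2)*(a - 4)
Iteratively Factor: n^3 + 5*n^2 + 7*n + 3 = (n + 1)*(n^2 + 4*n + 3) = (n + 1)^2*(n + 3)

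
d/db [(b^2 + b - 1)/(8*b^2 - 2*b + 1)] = (-10*b^2 + 18*b - 1)/(64*b^4 - 32*b^3 + 20*b^2 - 4*b + 1)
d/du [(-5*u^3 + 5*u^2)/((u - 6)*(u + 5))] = 5*u*(-u^3 + 2*u^2 + 89*u - 60)/(u^4 - 2*u^3 - 59*u^2 + 60*u + 900)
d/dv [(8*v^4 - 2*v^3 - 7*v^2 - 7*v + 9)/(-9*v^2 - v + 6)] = (-144*v^5 - 6*v^4 + 196*v^3 - 92*v^2 + 78*v - 33)/(81*v^4 + 18*v^3 - 107*v^2 - 12*v + 36)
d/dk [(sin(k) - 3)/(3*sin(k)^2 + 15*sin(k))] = (-cos(k) + 6/tan(k) + 15*cos(k)/sin(k)^2)/(3*(sin(k) + 5)^2)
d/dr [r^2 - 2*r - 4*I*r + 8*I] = 2*r - 2 - 4*I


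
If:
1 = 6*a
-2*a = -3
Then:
No Solution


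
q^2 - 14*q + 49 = (q - 7)^2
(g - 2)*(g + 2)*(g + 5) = g^3 + 5*g^2 - 4*g - 20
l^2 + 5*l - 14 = (l - 2)*(l + 7)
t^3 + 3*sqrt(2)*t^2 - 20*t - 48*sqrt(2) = (t - 3*sqrt(2))*(t + 2*sqrt(2))*(t + 4*sqrt(2))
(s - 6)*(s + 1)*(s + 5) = s^3 - 31*s - 30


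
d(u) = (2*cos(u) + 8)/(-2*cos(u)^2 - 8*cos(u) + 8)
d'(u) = (-4*sin(u)*cos(u) - 8*sin(u))*(2*cos(u) + 8)/(-2*cos(u)^2 - 8*cos(u) + 8)^2 - 2*sin(u)/(-2*cos(u)^2 - 8*cos(u) + 8)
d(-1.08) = 2.36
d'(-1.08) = 5.91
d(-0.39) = -8.87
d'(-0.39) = 34.86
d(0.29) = -6.60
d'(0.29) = -14.48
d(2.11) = 0.60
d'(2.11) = -0.41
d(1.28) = 1.55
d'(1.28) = -2.79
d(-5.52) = 8.04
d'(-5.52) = -52.72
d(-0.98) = 3.12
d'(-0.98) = 9.63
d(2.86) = 0.44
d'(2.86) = -0.08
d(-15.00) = 0.50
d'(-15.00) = 0.23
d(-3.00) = 0.43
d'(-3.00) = 0.04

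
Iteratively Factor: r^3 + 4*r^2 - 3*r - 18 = (r + 3)*(r^2 + r - 6) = (r + 3)^2*(r - 2)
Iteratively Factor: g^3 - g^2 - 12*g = (g - 4)*(g^2 + 3*g) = g*(g - 4)*(g + 3)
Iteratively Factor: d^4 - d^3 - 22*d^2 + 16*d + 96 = (d + 4)*(d^3 - 5*d^2 - 2*d + 24) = (d - 4)*(d + 4)*(d^2 - d - 6) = (d - 4)*(d - 3)*(d + 4)*(d + 2)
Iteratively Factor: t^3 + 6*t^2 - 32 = (t - 2)*(t^2 + 8*t + 16) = (t - 2)*(t + 4)*(t + 4)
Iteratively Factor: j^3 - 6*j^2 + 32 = (j + 2)*(j^2 - 8*j + 16) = (j - 4)*(j + 2)*(j - 4)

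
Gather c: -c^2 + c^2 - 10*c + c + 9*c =0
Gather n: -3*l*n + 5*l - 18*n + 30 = 5*l + n*(-3*l - 18) + 30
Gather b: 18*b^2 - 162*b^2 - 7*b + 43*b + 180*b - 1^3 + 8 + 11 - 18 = -144*b^2 + 216*b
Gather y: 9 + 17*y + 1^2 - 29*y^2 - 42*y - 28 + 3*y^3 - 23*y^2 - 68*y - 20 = 3*y^3 - 52*y^2 - 93*y - 38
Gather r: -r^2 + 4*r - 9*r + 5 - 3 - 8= -r^2 - 5*r - 6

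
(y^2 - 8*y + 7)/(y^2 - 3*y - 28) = (y - 1)/(y + 4)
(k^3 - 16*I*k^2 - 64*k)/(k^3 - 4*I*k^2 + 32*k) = (k - 8*I)/(k + 4*I)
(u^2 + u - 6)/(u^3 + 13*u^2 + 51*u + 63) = (u - 2)/(u^2 + 10*u + 21)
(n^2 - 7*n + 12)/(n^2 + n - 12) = (n - 4)/(n + 4)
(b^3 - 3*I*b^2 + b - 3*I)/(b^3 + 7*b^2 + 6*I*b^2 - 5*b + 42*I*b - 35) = (b^2 - 4*I*b - 3)/(b^2 + b*(7 + 5*I) + 35*I)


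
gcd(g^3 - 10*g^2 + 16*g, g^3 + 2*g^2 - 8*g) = g^2 - 2*g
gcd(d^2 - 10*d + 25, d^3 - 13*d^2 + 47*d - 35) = d - 5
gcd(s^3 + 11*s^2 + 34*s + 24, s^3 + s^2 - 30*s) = s + 6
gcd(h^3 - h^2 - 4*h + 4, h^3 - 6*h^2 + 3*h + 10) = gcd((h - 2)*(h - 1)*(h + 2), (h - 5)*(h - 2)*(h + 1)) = h - 2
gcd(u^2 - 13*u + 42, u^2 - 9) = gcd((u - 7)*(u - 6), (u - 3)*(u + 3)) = 1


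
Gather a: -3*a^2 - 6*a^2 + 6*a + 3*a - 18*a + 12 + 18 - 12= -9*a^2 - 9*a + 18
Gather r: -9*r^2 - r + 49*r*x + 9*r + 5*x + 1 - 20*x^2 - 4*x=-9*r^2 + r*(49*x + 8) - 20*x^2 + x + 1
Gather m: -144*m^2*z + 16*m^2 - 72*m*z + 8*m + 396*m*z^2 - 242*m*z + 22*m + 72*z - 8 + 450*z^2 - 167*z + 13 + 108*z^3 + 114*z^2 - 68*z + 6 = m^2*(16 - 144*z) + m*(396*z^2 - 314*z + 30) + 108*z^3 + 564*z^2 - 163*z + 11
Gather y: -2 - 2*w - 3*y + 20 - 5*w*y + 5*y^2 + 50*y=-2*w + 5*y^2 + y*(47 - 5*w) + 18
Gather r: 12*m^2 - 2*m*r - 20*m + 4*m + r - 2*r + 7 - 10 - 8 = 12*m^2 - 16*m + r*(-2*m - 1) - 11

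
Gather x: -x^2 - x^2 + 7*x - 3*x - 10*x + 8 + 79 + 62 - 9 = -2*x^2 - 6*x + 140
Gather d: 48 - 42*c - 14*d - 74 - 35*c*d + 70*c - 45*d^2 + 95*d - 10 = 28*c - 45*d^2 + d*(81 - 35*c) - 36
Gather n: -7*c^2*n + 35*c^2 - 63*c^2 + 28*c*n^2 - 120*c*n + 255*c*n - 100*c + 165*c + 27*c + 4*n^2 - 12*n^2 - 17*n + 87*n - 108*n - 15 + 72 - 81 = -28*c^2 + 92*c + n^2*(28*c - 8) + n*(-7*c^2 + 135*c - 38) - 24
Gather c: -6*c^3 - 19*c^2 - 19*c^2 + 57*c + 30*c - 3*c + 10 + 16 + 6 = -6*c^3 - 38*c^2 + 84*c + 32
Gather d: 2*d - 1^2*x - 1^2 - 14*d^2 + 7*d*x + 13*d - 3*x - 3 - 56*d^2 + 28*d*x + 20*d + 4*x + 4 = -70*d^2 + d*(35*x + 35)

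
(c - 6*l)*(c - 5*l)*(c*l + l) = c^3*l - 11*c^2*l^2 + c^2*l + 30*c*l^3 - 11*c*l^2 + 30*l^3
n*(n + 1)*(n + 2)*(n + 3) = n^4 + 6*n^3 + 11*n^2 + 6*n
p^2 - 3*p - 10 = (p - 5)*(p + 2)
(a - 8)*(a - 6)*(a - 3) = a^3 - 17*a^2 + 90*a - 144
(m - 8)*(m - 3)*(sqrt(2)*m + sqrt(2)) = sqrt(2)*m^3 - 10*sqrt(2)*m^2 + 13*sqrt(2)*m + 24*sqrt(2)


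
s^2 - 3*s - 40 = (s - 8)*(s + 5)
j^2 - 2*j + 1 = (j - 1)^2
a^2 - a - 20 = (a - 5)*(a + 4)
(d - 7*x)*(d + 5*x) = d^2 - 2*d*x - 35*x^2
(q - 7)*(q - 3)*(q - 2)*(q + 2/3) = q^4 - 34*q^3/3 + 33*q^2 - 44*q/3 - 28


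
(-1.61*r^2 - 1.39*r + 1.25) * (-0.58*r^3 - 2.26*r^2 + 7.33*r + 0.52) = 0.9338*r^5 + 4.4448*r^4 - 9.3849*r^3 - 13.8509*r^2 + 8.4397*r + 0.65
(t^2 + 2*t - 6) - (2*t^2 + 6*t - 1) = -t^2 - 4*t - 5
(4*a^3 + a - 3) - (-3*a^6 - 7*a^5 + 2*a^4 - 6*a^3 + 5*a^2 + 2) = 3*a^6 + 7*a^5 - 2*a^4 + 10*a^3 - 5*a^2 + a - 5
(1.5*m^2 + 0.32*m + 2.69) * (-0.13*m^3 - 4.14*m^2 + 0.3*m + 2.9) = -0.195*m^5 - 6.2516*m^4 - 1.2245*m^3 - 6.6906*m^2 + 1.735*m + 7.801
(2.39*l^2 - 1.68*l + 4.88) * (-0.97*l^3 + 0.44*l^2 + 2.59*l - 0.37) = -2.3183*l^5 + 2.6812*l^4 + 0.7173*l^3 - 3.0883*l^2 + 13.2608*l - 1.8056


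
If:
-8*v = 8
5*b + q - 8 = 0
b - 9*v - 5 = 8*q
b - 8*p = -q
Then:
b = 60/41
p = 11/41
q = 28/41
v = -1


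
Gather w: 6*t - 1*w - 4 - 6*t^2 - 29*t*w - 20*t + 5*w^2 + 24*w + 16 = -6*t^2 - 14*t + 5*w^2 + w*(23 - 29*t) + 12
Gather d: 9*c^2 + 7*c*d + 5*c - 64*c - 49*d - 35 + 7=9*c^2 - 59*c + d*(7*c - 49) - 28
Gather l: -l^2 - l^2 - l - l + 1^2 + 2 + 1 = -2*l^2 - 2*l + 4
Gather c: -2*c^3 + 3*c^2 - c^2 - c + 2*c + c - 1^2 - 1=-2*c^3 + 2*c^2 + 2*c - 2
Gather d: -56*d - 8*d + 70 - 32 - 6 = 32 - 64*d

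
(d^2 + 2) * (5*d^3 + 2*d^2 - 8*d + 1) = 5*d^5 + 2*d^4 + 2*d^3 + 5*d^2 - 16*d + 2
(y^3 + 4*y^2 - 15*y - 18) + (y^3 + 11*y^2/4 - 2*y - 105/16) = 2*y^3 + 27*y^2/4 - 17*y - 393/16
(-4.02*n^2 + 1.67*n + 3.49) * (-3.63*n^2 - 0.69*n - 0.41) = 14.5926*n^4 - 3.2883*n^3 - 12.1728*n^2 - 3.0928*n - 1.4309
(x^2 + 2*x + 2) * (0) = 0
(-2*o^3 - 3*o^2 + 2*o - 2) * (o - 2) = -2*o^4 + o^3 + 8*o^2 - 6*o + 4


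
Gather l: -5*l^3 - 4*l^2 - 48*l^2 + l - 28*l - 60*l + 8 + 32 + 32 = -5*l^3 - 52*l^2 - 87*l + 72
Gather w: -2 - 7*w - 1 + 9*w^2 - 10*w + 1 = 9*w^2 - 17*w - 2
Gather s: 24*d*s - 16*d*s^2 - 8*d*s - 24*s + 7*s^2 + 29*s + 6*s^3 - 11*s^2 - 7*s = 6*s^3 + s^2*(-16*d - 4) + s*(16*d - 2)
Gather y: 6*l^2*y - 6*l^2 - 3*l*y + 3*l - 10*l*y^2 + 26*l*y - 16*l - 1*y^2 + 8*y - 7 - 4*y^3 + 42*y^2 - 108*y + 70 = -6*l^2 - 13*l - 4*y^3 + y^2*(41 - 10*l) + y*(6*l^2 + 23*l - 100) + 63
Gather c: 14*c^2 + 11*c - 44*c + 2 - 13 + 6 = 14*c^2 - 33*c - 5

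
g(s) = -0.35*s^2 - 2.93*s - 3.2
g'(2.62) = -4.76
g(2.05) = -10.68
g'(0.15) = -3.04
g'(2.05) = -4.36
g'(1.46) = -3.95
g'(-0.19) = -2.80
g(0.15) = -3.65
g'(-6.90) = 1.90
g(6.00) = -33.38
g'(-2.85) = -0.94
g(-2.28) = 1.66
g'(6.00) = -7.13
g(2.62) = -13.28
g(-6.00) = 1.78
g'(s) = -0.7*s - 2.93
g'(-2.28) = -1.33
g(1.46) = -8.22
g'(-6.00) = 1.27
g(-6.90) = 0.35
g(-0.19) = -2.66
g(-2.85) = 2.31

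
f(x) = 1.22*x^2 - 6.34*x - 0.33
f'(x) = 2.44*x - 6.34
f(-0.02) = -0.20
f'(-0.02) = -6.39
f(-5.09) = 63.55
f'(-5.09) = -18.76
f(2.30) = -8.46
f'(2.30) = -0.73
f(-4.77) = 57.67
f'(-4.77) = -17.98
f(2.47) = -8.55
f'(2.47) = -0.31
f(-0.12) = 0.45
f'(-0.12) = -6.63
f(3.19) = -8.14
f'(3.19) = 1.44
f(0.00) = -0.33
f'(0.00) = -6.34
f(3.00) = -8.37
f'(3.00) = 0.98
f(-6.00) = 81.63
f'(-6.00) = -20.98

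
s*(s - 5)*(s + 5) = s^3 - 25*s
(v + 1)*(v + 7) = v^2 + 8*v + 7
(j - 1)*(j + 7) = j^2 + 6*j - 7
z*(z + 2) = z^2 + 2*z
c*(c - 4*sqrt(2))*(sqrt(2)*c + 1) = sqrt(2)*c^3 - 7*c^2 - 4*sqrt(2)*c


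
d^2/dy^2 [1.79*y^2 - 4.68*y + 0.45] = 3.58000000000000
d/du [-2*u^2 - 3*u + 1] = -4*u - 3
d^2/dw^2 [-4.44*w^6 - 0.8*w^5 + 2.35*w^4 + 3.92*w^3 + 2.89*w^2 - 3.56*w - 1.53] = -133.2*w^4 - 16.0*w^3 + 28.2*w^2 + 23.52*w + 5.78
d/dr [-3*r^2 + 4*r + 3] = 4 - 6*r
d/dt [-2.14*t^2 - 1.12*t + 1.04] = -4.28*t - 1.12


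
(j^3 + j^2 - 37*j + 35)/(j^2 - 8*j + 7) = (j^2 + 2*j - 35)/(j - 7)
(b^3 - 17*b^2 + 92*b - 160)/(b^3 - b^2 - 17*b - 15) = (b^2 - 12*b + 32)/(b^2 + 4*b + 3)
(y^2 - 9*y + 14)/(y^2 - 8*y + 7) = (y - 2)/(y - 1)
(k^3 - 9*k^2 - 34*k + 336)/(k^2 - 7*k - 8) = (k^2 - k - 42)/(k + 1)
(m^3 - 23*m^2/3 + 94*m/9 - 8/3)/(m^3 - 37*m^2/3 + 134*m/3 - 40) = (m - 1/3)/(m - 5)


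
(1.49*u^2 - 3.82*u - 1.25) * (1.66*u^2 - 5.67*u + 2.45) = 2.4734*u^4 - 14.7895*u^3 + 23.2349*u^2 - 2.2715*u - 3.0625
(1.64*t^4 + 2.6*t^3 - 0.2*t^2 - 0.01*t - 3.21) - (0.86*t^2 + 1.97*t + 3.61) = 1.64*t^4 + 2.6*t^3 - 1.06*t^2 - 1.98*t - 6.82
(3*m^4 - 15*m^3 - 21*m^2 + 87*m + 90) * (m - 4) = 3*m^5 - 27*m^4 + 39*m^3 + 171*m^2 - 258*m - 360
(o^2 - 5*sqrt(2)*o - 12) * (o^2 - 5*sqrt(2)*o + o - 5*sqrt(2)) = o^4 - 10*sqrt(2)*o^3 + o^3 - 10*sqrt(2)*o^2 + 38*o^2 + 38*o + 60*sqrt(2)*o + 60*sqrt(2)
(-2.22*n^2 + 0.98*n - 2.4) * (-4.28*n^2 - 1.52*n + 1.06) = 9.5016*n^4 - 0.819999999999999*n^3 + 6.4292*n^2 + 4.6868*n - 2.544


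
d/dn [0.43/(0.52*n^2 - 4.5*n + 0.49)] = (1.935 - 0.4472*n)/(0.52*n^2 - 4.5*n + 0.49)^2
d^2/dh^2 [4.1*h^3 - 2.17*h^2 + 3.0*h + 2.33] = 24.6*h - 4.34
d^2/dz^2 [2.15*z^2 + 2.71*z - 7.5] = 4.30000000000000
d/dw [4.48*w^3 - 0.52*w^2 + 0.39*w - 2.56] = 13.44*w^2 - 1.04*w + 0.39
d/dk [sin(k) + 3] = cos(k)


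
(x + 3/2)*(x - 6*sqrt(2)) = x^2 - 6*sqrt(2)*x + 3*x/2 - 9*sqrt(2)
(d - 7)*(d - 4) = d^2 - 11*d + 28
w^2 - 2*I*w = w*(w - 2*I)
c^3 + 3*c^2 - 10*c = c*(c - 2)*(c + 5)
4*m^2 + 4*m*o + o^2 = (2*m + o)^2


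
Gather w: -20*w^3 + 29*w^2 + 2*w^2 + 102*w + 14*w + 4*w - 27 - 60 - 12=-20*w^3 + 31*w^2 + 120*w - 99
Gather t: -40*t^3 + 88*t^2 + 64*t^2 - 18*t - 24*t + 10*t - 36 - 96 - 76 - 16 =-40*t^3 + 152*t^2 - 32*t - 224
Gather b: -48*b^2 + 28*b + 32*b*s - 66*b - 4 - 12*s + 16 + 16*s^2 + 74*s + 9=-48*b^2 + b*(32*s - 38) + 16*s^2 + 62*s + 21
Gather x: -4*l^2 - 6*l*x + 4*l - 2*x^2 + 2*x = -4*l^2 + 4*l - 2*x^2 + x*(2 - 6*l)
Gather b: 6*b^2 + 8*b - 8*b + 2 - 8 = 6*b^2 - 6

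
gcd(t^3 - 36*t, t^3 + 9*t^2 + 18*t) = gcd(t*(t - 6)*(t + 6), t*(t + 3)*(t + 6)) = t^2 + 6*t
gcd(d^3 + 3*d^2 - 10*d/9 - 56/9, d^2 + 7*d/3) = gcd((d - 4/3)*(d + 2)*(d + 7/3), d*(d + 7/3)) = d + 7/3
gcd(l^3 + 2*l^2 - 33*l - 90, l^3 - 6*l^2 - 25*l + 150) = l^2 - l - 30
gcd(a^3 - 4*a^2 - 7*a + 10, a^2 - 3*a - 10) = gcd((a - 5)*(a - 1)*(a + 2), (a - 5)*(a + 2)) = a^2 - 3*a - 10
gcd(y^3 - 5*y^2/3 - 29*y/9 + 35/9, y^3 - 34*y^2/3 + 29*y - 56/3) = y^2 - 10*y/3 + 7/3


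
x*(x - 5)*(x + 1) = x^3 - 4*x^2 - 5*x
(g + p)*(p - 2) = g*p - 2*g + p^2 - 2*p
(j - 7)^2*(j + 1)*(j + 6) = j^4 - 7*j^3 - 43*j^2 + 259*j + 294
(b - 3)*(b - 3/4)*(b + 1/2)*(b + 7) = b^4 + 15*b^3/4 - 179*b^2/8 + 15*b/4 + 63/8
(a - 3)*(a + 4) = a^2 + a - 12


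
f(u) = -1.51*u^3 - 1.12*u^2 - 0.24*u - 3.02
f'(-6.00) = -149.88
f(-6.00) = 284.26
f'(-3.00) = -34.29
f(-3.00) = 28.39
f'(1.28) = -10.53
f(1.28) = -8.33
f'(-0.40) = -0.07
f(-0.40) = -3.01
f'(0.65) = -3.61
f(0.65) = -4.06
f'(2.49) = -33.90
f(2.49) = -33.87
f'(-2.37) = -20.38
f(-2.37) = 11.36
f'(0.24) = -1.04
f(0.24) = -3.16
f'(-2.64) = -25.90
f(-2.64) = 17.59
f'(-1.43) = -6.30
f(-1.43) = -0.55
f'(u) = -4.53*u^2 - 2.24*u - 0.24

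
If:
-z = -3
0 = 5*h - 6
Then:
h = 6/5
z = 3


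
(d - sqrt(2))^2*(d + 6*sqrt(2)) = d^3 + 4*sqrt(2)*d^2 - 22*d + 12*sqrt(2)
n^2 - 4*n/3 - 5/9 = (n - 5/3)*(n + 1/3)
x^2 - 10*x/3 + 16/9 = (x - 8/3)*(x - 2/3)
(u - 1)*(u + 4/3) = u^2 + u/3 - 4/3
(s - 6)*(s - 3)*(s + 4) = s^3 - 5*s^2 - 18*s + 72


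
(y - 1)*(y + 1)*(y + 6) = y^3 + 6*y^2 - y - 6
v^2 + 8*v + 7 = (v + 1)*(v + 7)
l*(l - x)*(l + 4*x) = l^3 + 3*l^2*x - 4*l*x^2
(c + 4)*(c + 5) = c^2 + 9*c + 20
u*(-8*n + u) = -8*n*u + u^2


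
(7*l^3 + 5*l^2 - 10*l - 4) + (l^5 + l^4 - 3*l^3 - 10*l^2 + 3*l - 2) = l^5 + l^4 + 4*l^3 - 5*l^2 - 7*l - 6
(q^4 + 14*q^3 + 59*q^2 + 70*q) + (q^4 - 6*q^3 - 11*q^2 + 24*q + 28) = 2*q^4 + 8*q^3 + 48*q^2 + 94*q + 28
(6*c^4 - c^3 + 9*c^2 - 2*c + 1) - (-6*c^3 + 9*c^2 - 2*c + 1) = 6*c^4 + 5*c^3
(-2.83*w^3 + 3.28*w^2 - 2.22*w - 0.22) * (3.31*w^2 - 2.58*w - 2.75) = -9.3673*w^5 + 18.1582*w^4 - 8.0281*w^3 - 4.0206*w^2 + 6.6726*w + 0.605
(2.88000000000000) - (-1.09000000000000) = 3.97000000000000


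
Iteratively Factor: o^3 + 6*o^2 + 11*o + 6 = (o + 3)*(o^2 + 3*o + 2) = (o + 2)*(o + 3)*(o + 1)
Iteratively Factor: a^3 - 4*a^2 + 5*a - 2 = (a - 2)*(a^2 - 2*a + 1) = (a - 2)*(a - 1)*(a - 1)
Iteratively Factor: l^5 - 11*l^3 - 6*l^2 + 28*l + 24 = (l + 2)*(l^4 - 2*l^3 - 7*l^2 + 8*l + 12) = (l - 3)*(l + 2)*(l^3 + l^2 - 4*l - 4) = (l - 3)*(l + 1)*(l + 2)*(l^2 - 4) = (l - 3)*(l - 2)*(l + 1)*(l + 2)*(l + 2)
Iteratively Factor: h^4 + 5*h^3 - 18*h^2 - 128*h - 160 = (h + 2)*(h^3 + 3*h^2 - 24*h - 80) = (h + 2)*(h + 4)*(h^2 - h - 20) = (h - 5)*(h + 2)*(h + 4)*(h + 4)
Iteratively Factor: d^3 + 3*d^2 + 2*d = (d + 1)*(d^2 + 2*d) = d*(d + 1)*(d + 2)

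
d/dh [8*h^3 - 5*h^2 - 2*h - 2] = 24*h^2 - 10*h - 2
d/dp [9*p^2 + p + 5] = 18*p + 1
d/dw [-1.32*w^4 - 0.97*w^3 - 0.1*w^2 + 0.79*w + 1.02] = -5.28*w^3 - 2.91*w^2 - 0.2*w + 0.79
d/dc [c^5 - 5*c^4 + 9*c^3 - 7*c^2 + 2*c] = 5*c^4 - 20*c^3 + 27*c^2 - 14*c + 2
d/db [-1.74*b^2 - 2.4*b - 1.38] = -3.48*b - 2.4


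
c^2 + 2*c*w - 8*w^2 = (c - 2*w)*(c + 4*w)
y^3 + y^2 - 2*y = y*(y - 1)*(y + 2)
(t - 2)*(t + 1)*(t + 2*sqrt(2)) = t^3 - t^2 + 2*sqrt(2)*t^2 - 2*sqrt(2)*t - 2*t - 4*sqrt(2)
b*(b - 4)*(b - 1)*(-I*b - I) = -I*b^4 + 4*I*b^3 + I*b^2 - 4*I*b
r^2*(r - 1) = r^3 - r^2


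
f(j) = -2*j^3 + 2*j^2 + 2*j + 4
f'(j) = -6*j^2 + 4*j + 2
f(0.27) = 4.65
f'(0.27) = 2.64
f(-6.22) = 550.22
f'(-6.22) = -255.01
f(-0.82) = 4.81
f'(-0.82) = -5.31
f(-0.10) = 3.82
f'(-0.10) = 1.54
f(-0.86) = 5.03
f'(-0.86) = -5.88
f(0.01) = 4.02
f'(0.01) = 2.04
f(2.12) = -1.83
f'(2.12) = -16.49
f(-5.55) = 396.41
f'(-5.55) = -205.02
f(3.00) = -26.00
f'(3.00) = -40.00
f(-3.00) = 70.00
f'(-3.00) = -64.00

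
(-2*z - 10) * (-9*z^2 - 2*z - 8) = 18*z^3 + 94*z^2 + 36*z + 80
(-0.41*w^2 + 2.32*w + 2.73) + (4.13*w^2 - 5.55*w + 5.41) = 3.72*w^2 - 3.23*w + 8.14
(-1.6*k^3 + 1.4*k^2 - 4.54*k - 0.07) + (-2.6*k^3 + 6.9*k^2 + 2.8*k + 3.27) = -4.2*k^3 + 8.3*k^2 - 1.74*k + 3.2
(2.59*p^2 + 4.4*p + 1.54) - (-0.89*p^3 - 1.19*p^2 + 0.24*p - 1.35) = 0.89*p^3 + 3.78*p^2 + 4.16*p + 2.89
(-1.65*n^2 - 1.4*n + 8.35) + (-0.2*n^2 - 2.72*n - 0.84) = -1.85*n^2 - 4.12*n + 7.51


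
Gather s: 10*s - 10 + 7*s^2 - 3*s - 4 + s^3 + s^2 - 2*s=s^3 + 8*s^2 + 5*s - 14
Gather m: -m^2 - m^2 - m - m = -2*m^2 - 2*m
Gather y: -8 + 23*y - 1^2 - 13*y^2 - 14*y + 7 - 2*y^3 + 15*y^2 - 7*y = -2*y^3 + 2*y^2 + 2*y - 2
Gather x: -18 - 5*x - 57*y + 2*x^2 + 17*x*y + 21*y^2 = 2*x^2 + x*(17*y - 5) + 21*y^2 - 57*y - 18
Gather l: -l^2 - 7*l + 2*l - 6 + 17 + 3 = -l^2 - 5*l + 14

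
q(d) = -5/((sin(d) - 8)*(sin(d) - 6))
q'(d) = 5*cos(d)/((sin(d) - 8)*(sin(d) - 6)^2) + 5*cos(d)/((sin(d) - 8)^2*(sin(d) - 6)) = 10*(sin(d) - 7)*cos(d)/((sin(d) - 8)^2*(sin(d) - 6)^2)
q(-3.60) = -0.12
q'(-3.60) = 0.03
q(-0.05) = -0.10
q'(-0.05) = -0.03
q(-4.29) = -0.14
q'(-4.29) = 0.02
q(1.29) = -0.14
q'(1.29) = -0.01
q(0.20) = -0.11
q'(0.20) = -0.03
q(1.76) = -0.14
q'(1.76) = 0.01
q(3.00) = -0.11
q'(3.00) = 0.03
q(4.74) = -0.08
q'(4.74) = -0.00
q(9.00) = -0.12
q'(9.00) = 0.03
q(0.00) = -0.10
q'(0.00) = -0.03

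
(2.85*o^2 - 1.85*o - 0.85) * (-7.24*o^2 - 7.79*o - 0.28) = -20.634*o^4 - 8.8075*o^3 + 19.7675*o^2 + 7.1395*o + 0.238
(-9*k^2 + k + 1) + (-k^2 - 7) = -10*k^2 + k - 6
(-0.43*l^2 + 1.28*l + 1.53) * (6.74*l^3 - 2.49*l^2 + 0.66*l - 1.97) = -2.8982*l^5 + 9.6979*l^4 + 6.8412*l^3 - 2.1178*l^2 - 1.5118*l - 3.0141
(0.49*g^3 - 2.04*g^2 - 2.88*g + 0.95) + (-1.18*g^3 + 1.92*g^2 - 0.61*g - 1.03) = -0.69*g^3 - 0.12*g^2 - 3.49*g - 0.0800000000000001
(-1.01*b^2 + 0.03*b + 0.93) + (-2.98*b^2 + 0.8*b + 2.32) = -3.99*b^2 + 0.83*b + 3.25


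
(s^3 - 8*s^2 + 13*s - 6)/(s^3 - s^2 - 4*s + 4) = (s^2 - 7*s + 6)/(s^2 - 4)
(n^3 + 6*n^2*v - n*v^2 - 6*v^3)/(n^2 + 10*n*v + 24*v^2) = (n^2 - v^2)/(n + 4*v)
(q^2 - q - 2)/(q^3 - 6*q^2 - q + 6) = (q - 2)/(q^2 - 7*q + 6)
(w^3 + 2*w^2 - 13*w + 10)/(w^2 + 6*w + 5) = (w^2 - 3*w + 2)/(w + 1)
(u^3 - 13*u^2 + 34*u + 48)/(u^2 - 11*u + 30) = (u^2 - 7*u - 8)/(u - 5)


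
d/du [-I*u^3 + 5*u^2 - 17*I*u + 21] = -3*I*u^2 + 10*u - 17*I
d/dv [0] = 0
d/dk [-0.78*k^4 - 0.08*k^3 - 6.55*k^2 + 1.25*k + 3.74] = -3.12*k^3 - 0.24*k^2 - 13.1*k + 1.25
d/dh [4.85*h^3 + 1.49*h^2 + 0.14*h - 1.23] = 14.55*h^2 + 2.98*h + 0.14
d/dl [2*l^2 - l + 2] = 4*l - 1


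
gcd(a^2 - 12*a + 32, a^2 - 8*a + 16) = a - 4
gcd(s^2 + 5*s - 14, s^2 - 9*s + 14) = s - 2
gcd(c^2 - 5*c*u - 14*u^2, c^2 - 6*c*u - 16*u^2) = c + 2*u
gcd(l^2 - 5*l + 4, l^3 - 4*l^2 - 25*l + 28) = l - 1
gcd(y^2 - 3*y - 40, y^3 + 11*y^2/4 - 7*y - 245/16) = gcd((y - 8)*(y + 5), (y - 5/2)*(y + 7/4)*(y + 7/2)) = 1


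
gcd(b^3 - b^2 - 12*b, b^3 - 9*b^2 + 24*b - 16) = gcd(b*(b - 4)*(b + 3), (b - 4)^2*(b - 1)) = b - 4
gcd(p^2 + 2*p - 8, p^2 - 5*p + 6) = p - 2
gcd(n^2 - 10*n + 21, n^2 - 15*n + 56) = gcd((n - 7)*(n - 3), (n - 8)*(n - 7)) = n - 7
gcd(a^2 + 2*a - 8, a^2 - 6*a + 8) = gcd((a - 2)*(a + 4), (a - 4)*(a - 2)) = a - 2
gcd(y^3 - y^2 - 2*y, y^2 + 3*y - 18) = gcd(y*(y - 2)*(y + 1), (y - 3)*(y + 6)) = 1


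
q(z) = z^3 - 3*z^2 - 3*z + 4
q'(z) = 3*z^2 - 6*z - 3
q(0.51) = 1.82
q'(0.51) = -5.28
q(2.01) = -6.03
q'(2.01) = -2.94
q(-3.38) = -58.75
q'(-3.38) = 51.55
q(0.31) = 2.81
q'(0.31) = -4.57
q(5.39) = 57.26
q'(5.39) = 51.82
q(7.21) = 201.22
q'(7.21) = 109.69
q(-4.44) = -129.35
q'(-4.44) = 82.78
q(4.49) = 20.57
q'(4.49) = 30.54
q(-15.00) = -4001.00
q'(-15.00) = 762.00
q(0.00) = 4.00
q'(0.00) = -3.00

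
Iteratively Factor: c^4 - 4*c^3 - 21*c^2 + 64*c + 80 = (c + 4)*(c^3 - 8*c^2 + 11*c + 20) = (c - 4)*(c + 4)*(c^2 - 4*c - 5) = (c - 4)*(c + 1)*(c + 4)*(c - 5)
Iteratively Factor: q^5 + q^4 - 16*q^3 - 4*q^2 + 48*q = (q + 2)*(q^4 - q^3 - 14*q^2 + 24*q) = (q - 2)*(q + 2)*(q^3 + q^2 - 12*q) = (q - 3)*(q - 2)*(q + 2)*(q^2 + 4*q) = (q - 3)*(q - 2)*(q + 2)*(q + 4)*(q)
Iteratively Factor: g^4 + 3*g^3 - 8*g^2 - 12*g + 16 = (g - 1)*(g^3 + 4*g^2 - 4*g - 16) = (g - 1)*(g + 4)*(g^2 - 4) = (g - 1)*(g + 2)*(g + 4)*(g - 2)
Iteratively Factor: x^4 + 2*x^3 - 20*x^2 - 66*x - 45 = (x + 1)*(x^3 + x^2 - 21*x - 45) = (x + 1)*(x + 3)*(x^2 - 2*x - 15) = (x - 5)*(x + 1)*(x + 3)*(x + 3)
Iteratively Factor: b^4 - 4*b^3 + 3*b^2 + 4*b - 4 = (b - 1)*(b^3 - 3*b^2 + 4) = (b - 2)*(b - 1)*(b^2 - b - 2) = (b - 2)^2*(b - 1)*(b + 1)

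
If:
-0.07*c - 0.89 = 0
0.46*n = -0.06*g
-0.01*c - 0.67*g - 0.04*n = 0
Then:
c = -12.71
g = 0.19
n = -0.02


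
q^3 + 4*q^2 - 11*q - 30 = (q - 3)*(q + 2)*(q + 5)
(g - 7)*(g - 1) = g^2 - 8*g + 7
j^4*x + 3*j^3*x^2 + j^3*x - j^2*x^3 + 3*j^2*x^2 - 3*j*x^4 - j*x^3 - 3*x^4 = (j - x)*(j + x)*(j + 3*x)*(j*x + x)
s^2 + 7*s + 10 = (s + 2)*(s + 5)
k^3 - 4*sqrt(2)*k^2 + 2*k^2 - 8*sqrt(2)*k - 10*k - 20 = (k + 2)*(k - 5*sqrt(2))*(k + sqrt(2))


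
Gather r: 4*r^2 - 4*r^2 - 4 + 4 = 0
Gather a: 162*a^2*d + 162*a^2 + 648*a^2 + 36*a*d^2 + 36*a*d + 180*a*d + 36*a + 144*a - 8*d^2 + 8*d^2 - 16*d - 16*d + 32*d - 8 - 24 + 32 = a^2*(162*d + 810) + a*(36*d^2 + 216*d + 180)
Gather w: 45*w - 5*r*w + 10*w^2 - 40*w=10*w^2 + w*(5 - 5*r)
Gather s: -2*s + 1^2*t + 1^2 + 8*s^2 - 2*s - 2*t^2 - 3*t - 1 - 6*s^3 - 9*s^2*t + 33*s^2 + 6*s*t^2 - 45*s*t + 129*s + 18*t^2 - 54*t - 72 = -6*s^3 + s^2*(41 - 9*t) + s*(6*t^2 - 45*t + 125) + 16*t^2 - 56*t - 72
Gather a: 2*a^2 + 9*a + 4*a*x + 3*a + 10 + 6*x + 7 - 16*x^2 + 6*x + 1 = 2*a^2 + a*(4*x + 12) - 16*x^2 + 12*x + 18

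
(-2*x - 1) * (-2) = 4*x + 2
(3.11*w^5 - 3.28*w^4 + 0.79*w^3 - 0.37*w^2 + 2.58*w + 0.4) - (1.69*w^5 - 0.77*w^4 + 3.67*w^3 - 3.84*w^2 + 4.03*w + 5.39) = 1.42*w^5 - 2.51*w^4 - 2.88*w^3 + 3.47*w^2 - 1.45*w - 4.99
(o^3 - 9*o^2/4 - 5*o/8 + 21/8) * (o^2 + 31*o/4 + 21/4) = o^5 + 11*o^4/2 - 205*o^3/16 - 449*o^2/32 + 273*o/16 + 441/32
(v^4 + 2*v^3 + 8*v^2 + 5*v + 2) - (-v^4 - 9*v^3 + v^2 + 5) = 2*v^4 + 11*v^3 + 7*v^2 + 5*v - 3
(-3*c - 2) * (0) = 0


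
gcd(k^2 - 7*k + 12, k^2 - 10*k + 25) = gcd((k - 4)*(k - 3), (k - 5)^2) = 1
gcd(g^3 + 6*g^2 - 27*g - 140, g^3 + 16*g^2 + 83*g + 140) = g^2 + 11*g + 28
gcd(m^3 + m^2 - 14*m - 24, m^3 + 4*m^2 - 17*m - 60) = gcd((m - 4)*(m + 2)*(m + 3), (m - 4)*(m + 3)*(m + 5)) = m^2 - m - 12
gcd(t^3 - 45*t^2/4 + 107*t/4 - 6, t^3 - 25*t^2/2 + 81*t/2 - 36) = t^2 - 11*t + 24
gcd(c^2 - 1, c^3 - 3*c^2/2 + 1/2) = c - 1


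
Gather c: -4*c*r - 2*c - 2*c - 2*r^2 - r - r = c*(-4*r - 4) - 2*r^2 - 2*r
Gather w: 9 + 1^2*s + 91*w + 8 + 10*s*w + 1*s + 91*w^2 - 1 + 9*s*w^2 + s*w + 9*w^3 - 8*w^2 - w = 2*s + 9*w^3 + w^2*(9*s + 83) + w*(11*s + 90) + 16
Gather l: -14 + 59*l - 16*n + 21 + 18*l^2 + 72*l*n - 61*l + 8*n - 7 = 18*l^2 + l*(72*n - 2) - 8*n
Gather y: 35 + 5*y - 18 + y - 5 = 6*y + 12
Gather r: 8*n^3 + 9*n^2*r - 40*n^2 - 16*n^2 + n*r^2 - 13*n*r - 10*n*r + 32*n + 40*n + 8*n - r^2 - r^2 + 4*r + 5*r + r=8*n^3 - 56*n^2 + 80*n + r^2*(n - 2) + r*(9*n^2 - 23*n + 10)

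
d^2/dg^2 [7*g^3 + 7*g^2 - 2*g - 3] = 42*g + 14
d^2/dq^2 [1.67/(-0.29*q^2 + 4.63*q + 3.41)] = (-0.280894*q^2 + 4.484618*q + 1.67*(0.58*q - 4.63)*(1.16*q - 9.26) + 3.302926)/(-0.29*q^2 + 4.63*q + 3.41)^3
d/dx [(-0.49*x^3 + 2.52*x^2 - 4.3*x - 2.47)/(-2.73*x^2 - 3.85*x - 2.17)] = (1.3377*x^4 + 3.773*x^3 - 18.2511*x^2 - 24.423*x - 0.178500000000001)/(7.4529*x^4 + 21.021*x^3 + 26.6707*x^2 + 16.709*x + 4.7089)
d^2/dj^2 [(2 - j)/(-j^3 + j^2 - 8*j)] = 2*(j*(j^2 - j + 8)*(-3*j^2 + 2*j - (j - 2)*(3*j - 1) - 8) + (j - 2)*(3*j^2 - 2*j + 8)^2)/(j^3*(j^2 - j + 8)^3)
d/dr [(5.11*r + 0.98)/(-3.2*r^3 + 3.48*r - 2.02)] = (-16.352*r^3 + 17.7828*r + (5.11*r + 0.98)*(9.6*r^2 - 3.48) - 10.3222)/(3.2*r^3 - 3.48*r + 2.02)^2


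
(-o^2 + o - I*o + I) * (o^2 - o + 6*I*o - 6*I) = -o^4 + 2*o^3 - 7*I*o^3 + 5*o^2 + 14*I*o^2 - 12*o - 7*I*o + 6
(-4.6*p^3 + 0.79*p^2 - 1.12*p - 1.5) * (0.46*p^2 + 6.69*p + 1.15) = -2.116*p^5 - 30.4106*p^4 - 0.520099999999998*p^3 - 7.2743*p^2 - 11.323*p - 1.725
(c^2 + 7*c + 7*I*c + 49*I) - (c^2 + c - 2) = 6*c + 7*I*c + 2 + 49*I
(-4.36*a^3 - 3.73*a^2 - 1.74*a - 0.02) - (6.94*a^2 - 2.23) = -4.36*a^3 - 10.67*a^2 - 1.74*a + 2.21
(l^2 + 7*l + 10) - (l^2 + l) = 6*l + 10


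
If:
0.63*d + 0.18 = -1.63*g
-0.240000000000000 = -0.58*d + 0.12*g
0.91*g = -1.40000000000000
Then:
No Solution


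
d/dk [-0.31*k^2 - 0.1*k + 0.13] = -0.62*k - 0.1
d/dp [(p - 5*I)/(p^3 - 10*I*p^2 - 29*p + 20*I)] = (-2*p + 5*I)/(p^4 - 10*I*p^3 - 33*p^2 + 40*I*p + 16)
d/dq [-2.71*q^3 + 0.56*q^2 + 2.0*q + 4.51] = -8.13*q^2 + 1.12*q + 2.0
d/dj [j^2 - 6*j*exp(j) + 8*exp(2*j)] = -6*j*exp(j) + 2*j + 16*exp(2*j) - 6*exp(j)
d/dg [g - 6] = 1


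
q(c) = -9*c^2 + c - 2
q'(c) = 1 - 18*c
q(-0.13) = -2.28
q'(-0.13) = 3.34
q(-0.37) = -3.60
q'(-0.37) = 7.66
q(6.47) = -372.28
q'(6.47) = -115.46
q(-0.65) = -6.45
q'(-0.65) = 12.70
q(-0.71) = -7.25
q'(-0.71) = 13.78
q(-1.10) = -13.99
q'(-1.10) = 20.80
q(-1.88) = -35.69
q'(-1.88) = 34.84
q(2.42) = -52.29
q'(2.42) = -42.56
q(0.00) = -2.00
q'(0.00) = 1.00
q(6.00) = -320.00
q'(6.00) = -107.00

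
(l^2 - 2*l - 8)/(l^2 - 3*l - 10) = (l - 4)/(l - 5)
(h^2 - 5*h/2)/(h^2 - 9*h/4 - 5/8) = 4*h/(4*h + 1)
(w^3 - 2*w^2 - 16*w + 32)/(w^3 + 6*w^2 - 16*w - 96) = (w - 2)/(w + 6)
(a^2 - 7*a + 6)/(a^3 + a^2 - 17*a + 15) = (a - 6)/(a^2 + 2*a - 15)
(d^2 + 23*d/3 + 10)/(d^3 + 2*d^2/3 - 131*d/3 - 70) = 1/(d - 7)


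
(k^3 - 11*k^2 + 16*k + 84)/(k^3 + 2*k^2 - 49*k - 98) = (k - 6)/(k + 7)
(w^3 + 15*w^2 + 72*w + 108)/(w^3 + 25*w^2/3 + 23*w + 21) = 3*(w^2 + 12*w + 36)/(3*w^2 + 16*w + 21)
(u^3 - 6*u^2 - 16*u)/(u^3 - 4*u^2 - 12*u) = (u - 8)/(u - 6)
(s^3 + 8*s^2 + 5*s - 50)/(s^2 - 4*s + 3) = (s^3 + 8*s^2 + 5*s - 50)/(s^2 - 4*s + 3)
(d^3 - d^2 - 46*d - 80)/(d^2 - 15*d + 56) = (d^2 + 7*d + 10)/(d - 7)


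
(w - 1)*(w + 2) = w^2 + w - 2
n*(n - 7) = n^2 - 7*n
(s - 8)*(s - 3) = s^2 - 11*s + 24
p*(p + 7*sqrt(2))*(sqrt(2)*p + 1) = sqrt(2)*p^3 + 15*p^2 + 7*sqrt(2)*p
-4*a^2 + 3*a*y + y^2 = (-a + y)*(4*a + y)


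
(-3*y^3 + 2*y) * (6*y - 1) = -18*y^4 + 3*y^3 + 12*y^2 - 2*y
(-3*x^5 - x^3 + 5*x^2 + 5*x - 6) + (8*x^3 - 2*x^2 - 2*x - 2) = -3*x^5 + 7*x^3 + 3*x^2 + 3*x - 8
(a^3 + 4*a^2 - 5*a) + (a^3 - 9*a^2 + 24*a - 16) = 2*a^3 - 5*a^2 + 19*a - 16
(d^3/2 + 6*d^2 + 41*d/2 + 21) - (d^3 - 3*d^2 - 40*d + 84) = -d^3/2 + 9*d^2 + 121*d/2 - 63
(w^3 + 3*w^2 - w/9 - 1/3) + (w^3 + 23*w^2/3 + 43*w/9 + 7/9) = 2*w^3 + 32*w^2/3 + 14*w/3 + 4/9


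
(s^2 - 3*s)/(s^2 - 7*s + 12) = s/(s - 4)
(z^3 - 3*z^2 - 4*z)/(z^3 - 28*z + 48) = z*(z + 1)/(z^2 + 4*z - 12)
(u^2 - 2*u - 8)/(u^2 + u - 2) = (u - 4)/(u - 1)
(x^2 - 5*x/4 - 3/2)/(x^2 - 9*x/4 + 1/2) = (4*x + 3)/(4*x - 1)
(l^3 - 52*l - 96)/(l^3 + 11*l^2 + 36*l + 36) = (l - 8)/(l + 3)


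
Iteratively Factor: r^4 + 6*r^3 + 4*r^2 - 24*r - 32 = (r + 2)*(r^3 + 4*r^2 - 4*r - 16) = (r + 2)^2*(r^2 + 2*r - 8) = (r - 2)*(r + 2)^2*(r + 4)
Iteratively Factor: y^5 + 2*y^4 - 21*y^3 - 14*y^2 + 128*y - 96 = (y - 1)*(y^4 + 3*y^3 - 18*y^2 - 32*y + 96) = (y - 1)*(y + 4)*(y^3 - y^2 - 14*y + 24) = (y - 3)*(y - 1)*(y + 4)*(y^2 + 2*y - 8) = (y - 3)*(y - 1)*(y + 4)^2*(y - 2)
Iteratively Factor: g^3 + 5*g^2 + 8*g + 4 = (g + 2)*(g^2 + 3*g + 2) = (g + 1)*(g + 2)*(g + 2)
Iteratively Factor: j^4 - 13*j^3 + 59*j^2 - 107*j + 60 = (j - 3)*(j^3 - 10*j^2 + 29*j - 20) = (j - 5)*(j - 3)*(j^2 - 5*j + 4) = (j - 5)*(j - 4)*(j - 3)*(j - 1)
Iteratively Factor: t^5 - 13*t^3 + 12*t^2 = (t - 3)*(t^4 + 3*t^3 - 4*t^2) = (t - 3)*(t + 4)*(t^3 - t^2) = t*(t - 3)*(t + 4)*(t^2 - t) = t^2*(t - 3)*(t + 4)*(t - 1)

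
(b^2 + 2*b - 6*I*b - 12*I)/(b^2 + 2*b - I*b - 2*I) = (b - 6*I)/(b - I)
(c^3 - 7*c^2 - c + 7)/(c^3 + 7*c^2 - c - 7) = (c - 7)/(c + 7)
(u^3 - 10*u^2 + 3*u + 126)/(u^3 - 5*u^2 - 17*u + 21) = (u - 6)/(u - 1)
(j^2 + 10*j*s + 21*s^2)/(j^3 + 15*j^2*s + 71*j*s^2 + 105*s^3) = 1/(j + 5*s)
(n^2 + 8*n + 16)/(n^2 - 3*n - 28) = (n + 4)/(n - 7)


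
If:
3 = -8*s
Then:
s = -3/8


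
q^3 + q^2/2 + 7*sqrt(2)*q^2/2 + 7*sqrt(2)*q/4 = q*(q + 1/2)*(q + 7*sqrt(2)/2)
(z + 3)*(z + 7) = z^2 + 10*z + 21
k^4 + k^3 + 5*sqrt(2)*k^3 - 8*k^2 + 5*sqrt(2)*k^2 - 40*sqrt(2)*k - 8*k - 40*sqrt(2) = (k + 1)*(k - 2*sqrt(2))*(k + 2*sqrt(2))*(k + 5*sqrt(2))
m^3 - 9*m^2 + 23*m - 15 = (m - 5)*(m - 3)*(m - 1)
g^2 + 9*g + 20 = (g + 4)*(g + 5)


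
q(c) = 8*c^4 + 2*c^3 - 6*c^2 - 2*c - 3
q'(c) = 32*c^3 + 6*c^2 - 12*c - 2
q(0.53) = -4.82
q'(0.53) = -1.91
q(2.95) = 596.10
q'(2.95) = 836.33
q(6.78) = 17235.71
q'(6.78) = 10165.75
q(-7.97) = 30898.53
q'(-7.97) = -15725.60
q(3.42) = 1094.43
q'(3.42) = 1307.19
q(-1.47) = 17.98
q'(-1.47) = -73.04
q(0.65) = -4.86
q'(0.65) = 1.52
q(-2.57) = 277.56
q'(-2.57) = -474.72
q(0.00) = -3.00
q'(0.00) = -2.00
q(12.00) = 168453.00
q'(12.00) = 56014.00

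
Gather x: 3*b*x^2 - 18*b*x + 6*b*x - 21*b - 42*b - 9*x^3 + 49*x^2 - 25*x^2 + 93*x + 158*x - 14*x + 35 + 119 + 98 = -63*b - 9*x^3 + x^2*(3*b + 24) + x*(237 - 12*b) + 252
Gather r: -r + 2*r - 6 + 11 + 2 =r + 7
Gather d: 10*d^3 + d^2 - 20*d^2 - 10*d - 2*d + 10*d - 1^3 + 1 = 10*d^3 - 19*d^2 - 2*d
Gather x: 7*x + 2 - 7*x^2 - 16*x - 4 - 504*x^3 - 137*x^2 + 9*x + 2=-504*x^3 - 144*x^2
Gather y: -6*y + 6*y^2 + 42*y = 6*y^2 + 36*y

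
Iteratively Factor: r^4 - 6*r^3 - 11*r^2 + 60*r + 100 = (r + 2)*(r^3 - 8*r^2 + 5*r + 50) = (r + 2)^2*(r^2 - 10*r + 25) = (r - 5)*(r + 2)^2*(r - 5)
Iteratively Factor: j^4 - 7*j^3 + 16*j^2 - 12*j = (j - 2)*(j^3 - 5*j^2 + 6*j) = (j - 3)*(j - 2)*(j^2 - 2*j) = j*(j - 3)*(j - 2)*(j - 2)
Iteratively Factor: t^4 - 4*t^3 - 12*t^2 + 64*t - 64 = (t - 2)*(t^3 - 2*t^2 - 16*t + 32) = (t - 4)*(t - 2)*(t^2 + 2*t - 8) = (t - 4)*(t - 2)*(t + 4)*(t - 2)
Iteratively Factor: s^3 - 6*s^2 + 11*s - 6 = (s - 2)*(s^2 - 4*s + 3) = (s - 3)*(s - 2)*(s - 1)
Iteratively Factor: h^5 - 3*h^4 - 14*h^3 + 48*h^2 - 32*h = (h + 4)*(h^4 - 7*h^3 + 14*h^2 - 8*h) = h*(h + 4)*(h^3 - 7*h^2 + 14*h - 8) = h*(h - 4)*(h + 4)*(h^2 - 3*h + 2) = h*(h - 4)*(h - 1)*(h + 4)*(h - 2)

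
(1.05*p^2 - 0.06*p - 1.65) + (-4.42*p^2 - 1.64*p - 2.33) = -3.37*p^2 - 1.7*p - 3.98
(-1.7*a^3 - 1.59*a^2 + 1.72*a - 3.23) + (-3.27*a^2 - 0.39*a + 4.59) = -1.7*a^3 - 4.86*a^2 + 1.33*a + 1.36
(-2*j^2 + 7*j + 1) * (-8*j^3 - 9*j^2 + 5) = 16*j^5 - 38*j^4 - 71*j^3 - 19*j^2 + 35*j + 5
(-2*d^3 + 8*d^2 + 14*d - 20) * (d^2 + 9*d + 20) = -2*d^5 - 10*d^4 + 46*d^3 + 266*d^2 + 100*d - 400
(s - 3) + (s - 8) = 2*s - 11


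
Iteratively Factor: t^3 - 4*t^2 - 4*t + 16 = (t - 2)*(t^2 - 2*t - 8) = (t - 2)*(t + 2)*(t - 4)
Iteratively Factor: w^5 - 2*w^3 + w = (w + 1)*(w^4 - w^3 - w^2 + w) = (w - 1)*(w + 1)*(w^3 - w) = w*(w - 1)*(w + 1)*(w^2 - 1) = w*(w - 1)*(w + 1)^2*(w - 1)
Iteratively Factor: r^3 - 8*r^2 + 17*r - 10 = (r - 1)*(r^2 - 7*r + 10) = (r - 2)*(r - 1)*(r - 5)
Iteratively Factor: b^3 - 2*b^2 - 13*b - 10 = (b + 2)*(b^2 - 4*b - 5) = (b - 5)*(b + 2)*(b + 1)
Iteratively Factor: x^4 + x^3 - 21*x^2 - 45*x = (x + 3)*(x^3 - 2*x^2 - 15*x) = x*(x + 3)*(x^2 - 2*x - 15) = x*(x - 5)*(x + 3)*(x + 3)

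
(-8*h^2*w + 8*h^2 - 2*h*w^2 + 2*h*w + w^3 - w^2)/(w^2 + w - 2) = (-8*h^2 - 2*h*w + w^2)/(w + 2)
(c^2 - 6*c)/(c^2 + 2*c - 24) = c*(c - 6)/(c^2 + 2*c - 24)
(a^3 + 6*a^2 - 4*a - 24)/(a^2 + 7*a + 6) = (a^2 - 4)/(a + 1)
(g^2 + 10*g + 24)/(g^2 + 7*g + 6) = (g + 4)/(g + 1)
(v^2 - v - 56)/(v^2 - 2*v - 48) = (v + 7)/(v + 6)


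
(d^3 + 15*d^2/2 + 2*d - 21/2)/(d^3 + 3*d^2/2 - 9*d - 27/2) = (d^2 + 6*d - 7)/(d^2 - 9)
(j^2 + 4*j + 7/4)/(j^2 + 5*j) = (j^2 + 4*j + 7/4)/(j*(j + 5))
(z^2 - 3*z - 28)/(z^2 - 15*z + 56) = (z + 4)/(z - 8)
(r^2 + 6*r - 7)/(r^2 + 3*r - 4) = (r + 7)/(r + 4)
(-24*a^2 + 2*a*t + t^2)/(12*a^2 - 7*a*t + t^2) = (6*a + t)/(-3*a + t)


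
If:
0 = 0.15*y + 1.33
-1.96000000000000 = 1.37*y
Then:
No Solution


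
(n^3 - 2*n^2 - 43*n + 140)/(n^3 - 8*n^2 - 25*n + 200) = (n^2 + 3*n - 28)/(n^2 - 3*n - 40)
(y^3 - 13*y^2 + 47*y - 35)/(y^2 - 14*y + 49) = (y^2 - 6*y + 5)/(y - 7)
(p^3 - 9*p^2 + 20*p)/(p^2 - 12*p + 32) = p*(p - 5)/(p - 8)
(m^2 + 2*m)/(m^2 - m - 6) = m/(m - 3)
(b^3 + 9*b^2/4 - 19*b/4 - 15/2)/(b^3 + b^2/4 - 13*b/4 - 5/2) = (b + 3)/(b + 1)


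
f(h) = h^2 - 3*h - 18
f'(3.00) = 3.00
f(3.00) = -18.00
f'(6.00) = 9.00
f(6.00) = 0.00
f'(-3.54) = -10.08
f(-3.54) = 5.15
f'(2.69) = 2.38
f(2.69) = -18.83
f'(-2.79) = -8.58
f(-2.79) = -1.85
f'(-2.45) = -7.90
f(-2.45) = -4.65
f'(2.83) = 2.66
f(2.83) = -18.48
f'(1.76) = 0.52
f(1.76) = -20.18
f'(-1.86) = -6.72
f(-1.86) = -8.96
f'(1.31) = -0.38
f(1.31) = -20.21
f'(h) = 2*h - 3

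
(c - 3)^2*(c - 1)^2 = c^4 - 8*c^3 + 22*c^2 - 24*c + 9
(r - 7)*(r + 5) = r^2 - 2*r - 35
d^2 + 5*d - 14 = (d - 2)*(d + 7)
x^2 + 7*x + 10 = (x + 2)*(x + 5)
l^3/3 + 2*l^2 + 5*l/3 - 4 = (l/3 + 1)*(l - 1)*(l + 4)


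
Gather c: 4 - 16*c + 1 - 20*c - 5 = -36*c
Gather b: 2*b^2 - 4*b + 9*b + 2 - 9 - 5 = 2*b^2 + 5*b - 12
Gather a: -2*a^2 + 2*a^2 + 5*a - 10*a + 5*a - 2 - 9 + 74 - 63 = 0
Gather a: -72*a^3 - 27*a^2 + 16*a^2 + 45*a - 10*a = -72*a^3 - 11*a^2 + 35*a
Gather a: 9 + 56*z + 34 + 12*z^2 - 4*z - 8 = 12*z^2 + 52*z + 35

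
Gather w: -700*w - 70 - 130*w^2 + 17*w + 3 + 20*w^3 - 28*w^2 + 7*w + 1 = 20*w^3 - 158*w^2 - 676*w - 66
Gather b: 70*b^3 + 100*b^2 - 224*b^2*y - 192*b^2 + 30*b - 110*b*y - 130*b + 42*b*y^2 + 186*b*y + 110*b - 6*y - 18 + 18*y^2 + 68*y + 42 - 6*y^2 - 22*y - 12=70*b^3 + b^2*(-224*y - 92) + b*(42*y^2 + 76*y + 10) + 12*y^2 + 40*y + 12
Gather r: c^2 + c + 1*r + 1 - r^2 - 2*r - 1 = c^2 + c - r^2 - r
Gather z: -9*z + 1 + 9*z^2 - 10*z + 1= 9*z^2 - 19*z + 2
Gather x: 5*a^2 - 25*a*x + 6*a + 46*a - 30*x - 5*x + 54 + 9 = 5*a^2 + 52*a + x*(-25*a - 35) + 63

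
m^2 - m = m*(m - 1)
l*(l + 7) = l^2 + 7*l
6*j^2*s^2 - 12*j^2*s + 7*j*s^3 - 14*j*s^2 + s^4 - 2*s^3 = s*(j + s)*(6*j + s)*(s - 2)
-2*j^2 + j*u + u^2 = (-j + u)*(2*j + u)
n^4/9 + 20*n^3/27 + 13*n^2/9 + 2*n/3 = n*(n/3 + 1)^2*(n + 2/3)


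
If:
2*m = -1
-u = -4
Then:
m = -1/2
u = 4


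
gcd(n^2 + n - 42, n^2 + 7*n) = n + 7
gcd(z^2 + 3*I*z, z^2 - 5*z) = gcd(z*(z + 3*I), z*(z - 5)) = z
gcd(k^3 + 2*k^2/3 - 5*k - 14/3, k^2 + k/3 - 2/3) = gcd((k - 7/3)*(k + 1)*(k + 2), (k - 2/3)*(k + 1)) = k + 1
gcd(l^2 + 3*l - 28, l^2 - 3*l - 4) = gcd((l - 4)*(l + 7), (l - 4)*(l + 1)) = l - 4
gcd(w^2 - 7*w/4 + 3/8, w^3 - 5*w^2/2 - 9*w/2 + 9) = w - 3/2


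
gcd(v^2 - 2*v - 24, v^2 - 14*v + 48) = v - 6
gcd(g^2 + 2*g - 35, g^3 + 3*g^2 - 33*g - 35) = g^2 + 2*g - 35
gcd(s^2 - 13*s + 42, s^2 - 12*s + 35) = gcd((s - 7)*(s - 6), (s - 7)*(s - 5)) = s - 7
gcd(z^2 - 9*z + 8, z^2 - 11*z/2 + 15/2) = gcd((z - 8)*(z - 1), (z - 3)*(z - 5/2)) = 1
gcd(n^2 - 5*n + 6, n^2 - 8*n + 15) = n - 3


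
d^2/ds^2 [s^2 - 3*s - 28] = 2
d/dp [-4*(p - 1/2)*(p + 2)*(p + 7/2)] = -12*p^2 - 40*p - 17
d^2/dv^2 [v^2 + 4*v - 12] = 2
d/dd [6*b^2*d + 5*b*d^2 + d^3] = 6*b^2 + 10*b*d + 3*d^2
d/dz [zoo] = 0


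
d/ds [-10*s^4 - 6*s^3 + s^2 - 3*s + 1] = -40*s^3 - 18*s^2 + 2*s - 3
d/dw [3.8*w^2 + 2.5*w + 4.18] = 7.6*w + 2.5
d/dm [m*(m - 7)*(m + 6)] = 3*m^2 - 2*m - 42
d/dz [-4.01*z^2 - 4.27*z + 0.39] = -8.02*z - 4.27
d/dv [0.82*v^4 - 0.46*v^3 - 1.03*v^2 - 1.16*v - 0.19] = 3.28*v^3 - 1.38*v^2 - 2.06*v - 1.16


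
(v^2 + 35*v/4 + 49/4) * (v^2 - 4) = v^4 + 35*v^3/4 + 33*v^2/4 - 35*v - 49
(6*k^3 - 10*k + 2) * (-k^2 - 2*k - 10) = -6*k^5 - 12*k^4 - 50*k^3 + 18*k^2 + 96*k - 20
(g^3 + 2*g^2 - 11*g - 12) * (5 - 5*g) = -5*g^4 - 5*g^3 + 65*g^2 + 5*g - 60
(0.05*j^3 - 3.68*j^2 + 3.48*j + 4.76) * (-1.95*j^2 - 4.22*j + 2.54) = -0.0975*j^5 + 6.965*j^4 + 8.8706*j^3 - 33.3148*j^2 - 11.248*j + 12.0904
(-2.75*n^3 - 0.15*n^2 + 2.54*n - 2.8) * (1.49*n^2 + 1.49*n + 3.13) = -4.0975*n^5 - 4.321*n^4 - 5.0464*n^3 - 0.8569*n^2 + 3.7782*n - 8.764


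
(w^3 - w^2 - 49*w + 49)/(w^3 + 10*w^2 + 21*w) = (w^2 - 8*w + 7)/(w*(w + 3))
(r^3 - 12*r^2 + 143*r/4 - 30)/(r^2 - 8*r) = r - 4 + 15/(4*r)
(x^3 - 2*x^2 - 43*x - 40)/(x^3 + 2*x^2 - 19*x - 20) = (x - 8)/(x - 4)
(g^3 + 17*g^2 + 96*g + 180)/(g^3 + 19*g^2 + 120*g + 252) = (g + 5)/(g + 7)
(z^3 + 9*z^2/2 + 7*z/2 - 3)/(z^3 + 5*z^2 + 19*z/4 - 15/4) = 2*(z + 2)/(2*z + 5)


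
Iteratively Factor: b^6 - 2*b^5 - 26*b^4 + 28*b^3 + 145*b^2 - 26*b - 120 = (b - 5)*(b^5 + 3*b^4 - 11*b^3 - 27*b^2 + 10*b + 24) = (b - 5)*(b - 1)*(b^4 + 4*b^3 - 7*b^2 - 34*b - 24) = (b - 5)*(b - 1)*(b + 4)*(b^3 - 7*b - 6) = (b - 5)*(b - 1)*(b + 1)*(b + 4)*(b^2 - b - 6) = (b - 5)*(b - 3)*(b - 1)*(b + 1)*(b + 4)*(b + 2)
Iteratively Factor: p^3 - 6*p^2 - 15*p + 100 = (p - 5)*(p^2 - p - 20) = (p - 5)^2*(p + 4)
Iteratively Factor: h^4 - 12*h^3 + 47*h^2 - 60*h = (h - 4)*(h^3 - 8*h^2 + 15*h) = (h - 5)*(h - 4)*(h^2 - 3*h) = (h - 5)*(h - 4)*(h - 3)*(h)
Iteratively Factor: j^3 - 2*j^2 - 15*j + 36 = (j + 4)*(j^2 - 6*j + 9) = (j - 3)*(j + 4)*(j - 3)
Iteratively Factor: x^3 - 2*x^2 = (x)*(x^2 - 2*x) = x^2*(x - 2)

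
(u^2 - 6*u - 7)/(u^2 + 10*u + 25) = (u^2 - 6*u - 7)/(u^2 + 10*u + 25)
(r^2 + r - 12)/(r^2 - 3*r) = (r + 4)/r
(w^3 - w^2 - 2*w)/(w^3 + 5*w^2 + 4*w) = (w - 2)/(w + 4)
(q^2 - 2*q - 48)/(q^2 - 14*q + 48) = (q + 6)/(q - 6)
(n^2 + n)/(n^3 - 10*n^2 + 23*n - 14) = n*(n + 1)/(n^3 - 10*n^2 + 23*n - 14)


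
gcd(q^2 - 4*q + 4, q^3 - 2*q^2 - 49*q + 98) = q - 2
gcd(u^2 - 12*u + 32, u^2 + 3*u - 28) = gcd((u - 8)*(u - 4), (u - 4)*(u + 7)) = u - 4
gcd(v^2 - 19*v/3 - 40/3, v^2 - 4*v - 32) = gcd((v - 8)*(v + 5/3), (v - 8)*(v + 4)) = v - 8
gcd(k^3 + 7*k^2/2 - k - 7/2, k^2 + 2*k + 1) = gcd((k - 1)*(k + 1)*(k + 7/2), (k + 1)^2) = k + 1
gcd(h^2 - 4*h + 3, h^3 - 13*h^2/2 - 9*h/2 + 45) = h - 3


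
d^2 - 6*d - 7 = (d - 7)*(d + 1)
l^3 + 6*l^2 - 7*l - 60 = (l - 3)*(l + 4)*(l + 5)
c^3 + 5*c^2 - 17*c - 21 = (c - 3)*(c + 1)*(c + 7)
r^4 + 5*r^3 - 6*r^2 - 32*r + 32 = (r - 2)*(r - 1)*(r + 4)^2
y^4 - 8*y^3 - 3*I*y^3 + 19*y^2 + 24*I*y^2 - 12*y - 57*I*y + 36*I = (y - 4)*(y - 3)*(y - 1)*(y - 3*I)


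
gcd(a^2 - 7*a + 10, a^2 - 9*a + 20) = a - 5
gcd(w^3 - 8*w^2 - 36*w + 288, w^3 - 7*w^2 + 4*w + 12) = w - 6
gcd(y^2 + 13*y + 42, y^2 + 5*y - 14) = y + 7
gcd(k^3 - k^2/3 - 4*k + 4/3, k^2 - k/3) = k - 1/3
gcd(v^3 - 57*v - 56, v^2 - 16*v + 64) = v - 8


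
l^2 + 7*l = l*(l + 7)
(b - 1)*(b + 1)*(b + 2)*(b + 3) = b^4 + 5*b^3 + 5*b^2 - 5*b - 6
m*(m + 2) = m^2 + 2*m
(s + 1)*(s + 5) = s^2 + 6*s + 5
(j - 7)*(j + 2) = j^2 - 5*j - 14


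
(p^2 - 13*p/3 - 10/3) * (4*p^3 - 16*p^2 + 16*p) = 4*p^5 - 100*p^4/3 + 72*p^3 - 16*p^2 - 160*p/3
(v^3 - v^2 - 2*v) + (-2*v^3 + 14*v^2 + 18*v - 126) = -v^3 + 13*v^2 + 16*v - 126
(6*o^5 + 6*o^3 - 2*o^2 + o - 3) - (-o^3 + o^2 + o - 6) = 6*o^5 + 7*o^3 - 3*o^2 + 3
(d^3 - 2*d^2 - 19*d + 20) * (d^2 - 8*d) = d^5 - 10*d^4 - 3*d^3 + 172*d^2 - 160*d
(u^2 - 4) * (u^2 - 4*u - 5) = u^4 - 4*u^3 - 9*u^2 + 16*u + 20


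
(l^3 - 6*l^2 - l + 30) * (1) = l^3 - 6*l^2 - l + 30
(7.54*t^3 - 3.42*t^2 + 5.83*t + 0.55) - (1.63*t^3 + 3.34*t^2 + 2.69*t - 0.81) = 5.91*t^3 - 6.76*t^2 + 3.14*t + 1.36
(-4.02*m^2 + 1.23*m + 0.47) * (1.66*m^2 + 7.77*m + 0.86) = -6.6732*m^4 - 29.1936*m^3 + 6.8801*m^2 + 4.7097*m + 0.4042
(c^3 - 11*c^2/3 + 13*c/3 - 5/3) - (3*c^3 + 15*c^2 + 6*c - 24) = -2*c^3 - 56*c^2/3 - 5*c/3 + 67/3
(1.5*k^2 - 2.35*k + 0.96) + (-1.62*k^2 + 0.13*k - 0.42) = -0.12*k^2 - 2.22*k + 0.54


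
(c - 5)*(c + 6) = c^2 + c - 30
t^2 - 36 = (t - 6)*(t + 6)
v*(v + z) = v^2 + v*z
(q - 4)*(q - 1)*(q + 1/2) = q^3 - 9*q^2/2 + 3*q/2 + 2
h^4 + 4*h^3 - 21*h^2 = h^2*(h - 3)*(h + 7)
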